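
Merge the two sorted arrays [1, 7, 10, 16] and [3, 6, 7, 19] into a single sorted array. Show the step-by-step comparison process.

Merging process:

Compare 1 vs 3: take 1 from left. Merged: [1]
Compare 7 vs 3: take 3 from right. Merged: [1, 3]
Compare 7 vs 6: take 6 from right. Merged: [1, 3, 6]
Compare 7 vs 7: take 7 from left. Merged: [1, 3, 6, 7]
Compare 10 vs 7: take 7 from right. Merged: [1, 3, 6, 7, 7]
Compare 10 vs 19: take 10 from left. Merged: [1, 3, 6, 7, 7, 10]
Compare 16 vs 19: take 16 from left. Merged: [1, 3, 6, 7, 7, 10, 16]
Append remaining from right: [19]. Merged: [1, 3, 6, 7, 7, 10, 16, 19]

Final merged array: [1, 3, 6, 7, 7, 10, 16, 19]
Total comparisons: 7

The merged array is [1, 3, 6, 7, 7, 10, 16, 19], requiring 7 comparisons. The merge step runs in O(n) time where n is the total number of elements.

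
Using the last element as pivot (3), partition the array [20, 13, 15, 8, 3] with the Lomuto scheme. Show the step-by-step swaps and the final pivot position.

Lomuto partition with pivot = 3:

Initial array: [20, 13, 15, 8, 3]

arr[0]=20 > 3: no swap
arr[1]=13 > 3: no swap
arr[2]=15 > 3: no swap
arr[3]=8 > 3: no swap

Place pivot at position 0: [3, 13, 15, 8, 20]
Pivot position: 0

After partitioning with pivot 3, the array becomes [3, 13, 15, 8, 20]. The pivot is placed at index 0. All elements to the left of the pivot are <= 3, and all elements to the right are > 3.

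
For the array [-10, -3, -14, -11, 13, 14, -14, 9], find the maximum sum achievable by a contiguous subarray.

Using Kadane's algorithm on [-10, -3, -14, -11, 13, 14, -14, 9]:

Scanning through the array:
Position 1 (value -3): max_ending_here = -3, max_so_far = -3
Position 2 (value -14): max_ending_here = -14, max_so_far = -3
Position 3 (value -11): max_ending_here = -11, max_so_far = -3
Position 4 (value 13): max_ending_here = 13, max_so_far = 13
Position 5 (value 14): max_ending_here = 27, max_so_far = 27
Position 6 (value -14): max_ending_here = 13, max_so_far = 27
Position 7 (value 9): max_ending_here = 22, max_so_far = 27

Maximum subarray: [13, 14]
Maximum sum: 27

The maximum subarray is [13, 14] with sum 27. This subarray runs from index 4 to index 5.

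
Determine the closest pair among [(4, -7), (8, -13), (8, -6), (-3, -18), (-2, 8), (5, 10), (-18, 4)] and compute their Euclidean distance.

Computing all pairwise distances among 7 points:

d((4, -7), (8, -13)) = 7.2111
d((4, -7), (8, -6)) = 4.1231 <-- minimum
d((4, -7), (-3, -18)) = 13.0384
d((4, -7), (-2, 8)) = 16.1555
d((4, -7), (5, 10)) = 17.0294
d((4, -7), (-18, 4)) = 24.5967
d((8, -13), (8, -6)) = 7.0
d((8, -13), (-3, -18)) = 12.083
d((8, -13), (-2, 8)) = 23.2594
d((8, -13), (5, 10)) = 23.1948
d((8, -13), (-18, 4)) = 31.0644
d((8, -6), (-3, -18)) = 16.2788
d((8, -6), (-2, 8)) = 17.2047
d((8, -6), (5, 10)) = 16.2788
d((8, -6), (-18, 4)) = 27.8568
d((-3, -18), (-2, 8)) = 26.0192
d((-3, -18), (5, 10)) = 29.1204
d((-3, -18), (-18, 4)) = 26.6271
d((-2, 8), (5, 10)) = 7.2801
d((-2, 8), (-18, 4)) = 16.4924
d((5, 10), (-18, 4)) = 23.7697

Closest pair: (4, -7) and (8, -6) with distance 4.1231

The closest pair is (4, -7) and (8, -6) with Euclidean distance 4.1231. For 7 points, brute-force pairwise comparison is shown above. For large n, the divide-and-conquer algorithm (sort by x, recurse on halves, check the dividing strip) achieves O(n log n).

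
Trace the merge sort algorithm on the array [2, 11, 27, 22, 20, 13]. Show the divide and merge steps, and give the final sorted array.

Merge sort trace:

Split: [2, 11, 27, 22, 20, 13] -> [2, 11, 27] and [22, 20, 13]
  Split: [2, 11, 27] -> [2] and [11, 27]
    Split: [11, 27] -> [11] and [27]
    Merge: [11] + [27] -> [11, 27]
  Merge: [2] + [11, 27] -> [2, 11, 27]
  Split: [22, 20, 13] -> [22] and [20, 13]
    Split: [20, 13] -> [20] and [13]
    Merge: [20] + [13] -> [13, 20]
  Merge: [22] + [13, 20] -> [13, 20, 22]
Merge: [2, 11, 27] + [13, 20, 22] -> [2, 11, 13, 20, 22, 27]

Final sorted array: [2, 11, 13, 20, 22, 27]

The merge sort proceeds by recursively splitting the array and merging sorted halves.
After all merges, the sorted array is [2, 11, 13, 20, 22, 27].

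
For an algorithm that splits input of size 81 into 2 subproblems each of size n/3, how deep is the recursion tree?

For divide and conquer with division factor 3:

Problem sizes at each level:
Level 0: 81
Level 1: 27
Level 2: 9
Level 3: 3
Level 4: 1

The root is level 0 and the size-1 base case is level 4 (the tree spans levels 0 through 4, i.e. 5 levels counting the root), so the depth is the number of divisions: log_3(81) = 4

The recursion tree depth is log_3(81) = 4. At each level, the problem size is divided by 3, so it takes 4 divisions to reduce to a base case of size 1. The algorithm makes 2 recursive calls at each level.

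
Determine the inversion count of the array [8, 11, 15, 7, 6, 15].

Finding inversions in [8, 11, 15, 7, 6, 15]:

(0, 3): arr[0]=8 > arr[3]=7
(0, 4): arr[0]=8 > arr[4]=6
(1, 3): arr[1]=11 > arr[3]=7
(1, 4): arr[1]=11 > arr[4]=6
(2, 3): arr[2]=15 > arr[3]=7
(2, 4): arr[2]=15 > arr[4]=6
(3, 4): arr[3]=7 > arr[4]=6

Total inversions: 7

The array has 7 inversion(s): (0,3), (0,4), (1,3), (1,4), (2,3), (2,4), (3,4). Each pair (i,j) satisfies i < j and arr[i] > arr[j].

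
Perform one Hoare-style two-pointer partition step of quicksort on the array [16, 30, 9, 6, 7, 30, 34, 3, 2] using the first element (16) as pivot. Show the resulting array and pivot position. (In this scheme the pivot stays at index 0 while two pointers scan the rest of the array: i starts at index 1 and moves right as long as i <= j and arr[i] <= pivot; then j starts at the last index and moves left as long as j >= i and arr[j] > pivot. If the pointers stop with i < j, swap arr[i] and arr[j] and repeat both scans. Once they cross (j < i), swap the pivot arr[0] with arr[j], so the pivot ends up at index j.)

Hoare-style two-pointer partition with pivot = 16:

Initial array: [16, 30, 9, 6, 7, 30, 34, 3, 2]

Pointers start at i = 1, j = 8.
i stops at index 1 (arr[1]=30 > 16), j stops at index 8 (arr[8]=2 <= 16): swap arr[1] and arr[8], array becomes [16, 2, 9, 6, 7, 30, 34, 3, 30]
i stops at index 5 (arr[5]=30 > 16), j stops at index 7 (arr[7]=3 <= 16): swap arr[5] and arr[7], array becomes [16, 2, 9, 6, 7, 3, 34, 30, 30]
i ends at 6, j ends at 5: the pointers have crossed (j < i), so scanning stops.

Swap pivot arr[0] with arr[5] to place pivot at position 5: [3, 2, 9, 6, 7, 16, 34, 30, 30]
Pivot position: 5

After partitioning with pivot 16, the array becomes [3, 2, 9, 6, 7, 16, 34, 30, 30]. The pivot is placed at index 5. All elements to the left of the pivot are <= 16, and all elements to the right are > 16.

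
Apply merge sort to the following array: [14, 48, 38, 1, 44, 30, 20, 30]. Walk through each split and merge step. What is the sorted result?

Merge sort trace:

Split: [14, 48, 38, 1, 44, 30, 20, 30] -> [14, 48, 38, 1] and [44, 30, 20, 30]
  Split: [14, 48, 38, 1] -> [14, 48] and [38, 1]
    Split: [14, 48] -> [14] and [48]
    Merge: [14] + [48] -> [14, 48]
    Split: [38, 1] -> [38] and [1]
    Merge: [38] + [1] -> [1, 38]
  Merge: [14, 48] + [1, 38] -> [1, 14, 38, 48]
  Split: [44, 30, 20, 30] -> [44, 30] and [20, 30]
    Split: [44, 30] -> [44] and [30]
    Merge: [44] + [30] -> [30, 44]
    Split: [20, 30] -> [20] and [30]
    Merge: [20] + [30] -> [20, 30]
  Merge: [30, 44] + [20, 30] -> [20, 30, 30, 44]
Merge: [1, 14, 38, 48] + [20, 30, 30, 44] -> [1, 14, 20, 30, 30, 38, 44, 48]

Final sorted array: [1, 14, 20, 30, 30, 38, 44, 48]

The merge sort proceeds by recursively splitting the array and merging sorted halves.
After all merges, the sorted array is [1, 14, 20, 30, 30, 38, 44, 48].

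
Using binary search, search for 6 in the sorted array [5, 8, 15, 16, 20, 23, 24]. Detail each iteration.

Binary search for 6 in [5, 8, 15, 16, 20, 23, 24]:

lo=0, hi=6, mid=3, arr[mid]=16 -> 16 > 6, search left half
lo=0, hi=2, mid=1, arr[mid]=8 -> 8 > 6, search left half
lo=0, hi=0, mid=0, arr[mid]=5 -> 5 < 6, search right half
lo=1 > hi=0, target 6 not found

Binary search determines that 6 is not in the array after 3 comparisons. The search space was exhausted without finding the target.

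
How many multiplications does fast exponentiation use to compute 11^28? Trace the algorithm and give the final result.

Computing 11^28 by squaring (build up from 11^1; each line after the first costs one multiplication):

11^1 = 11
11^2 = (11^1)^2 = 11^2 = 121
11^3 = 11 * 11^2 = 11 * 121 = 1331
11^6 = (11^3)^2 = 1331^2 = 1771561
11^7 = 11 * 11^6 = 11 * 1771561 = 19487171
11^14 = (11^7)^2 = 19487171^2 = 379749833583241
11^28 = (11^14)^2 = 379749833583241^2 = 144209936106499234037676064081

Result: 144209936106499234037676064081
Multiplications needed: 6 (6 lines after 11^1)

11^28 = 144209936106499234037676064081. Using exponentiation by squaring, this requires 6 multiplications. The key idea: if the exponent is even, square the half-power; if odd, multiply by the base once.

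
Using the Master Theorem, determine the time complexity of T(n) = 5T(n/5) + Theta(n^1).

Master Theorem for T(n) = 5T(n/5) + O(n^1):

a = 5, b = 5, c = 1
log_b(a) = log_5(5) = 1.0000

Case 2: c = 1 = log_5(5) = 1.0000
T(n) = O(n^1 log n) = O(n log n)

For T(n) = 5T(n/5) + O(n^1): log_5(5) = 1.0000. This is Case 2 of the Master Theorem (c = log_b(a), equal work at all levels), giving O(n log n).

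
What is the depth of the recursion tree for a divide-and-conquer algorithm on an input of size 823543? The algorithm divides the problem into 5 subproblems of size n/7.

For divide and conquer with division factor 7:

Problem sizes at each level:
Level 0: 823543
Level 1: 117649
Level 2: 16807
Level 3: 2401
Level 4: 343
Level 5: 49
Level 6: 7
Level 7: 1

The root is level 0 and the size-1 base case is level 7 (the tree spans levels 0 through 7, i.e. 8 levels counting the root), so the depth is the number of divisions: log_7(823543) = 7

The recursion tree depth is log_7(823543) = 7. At each level, the problem size is divided by 7, so it takes 7 divisions to reduce to a base case of size 1. The algorithm makes 5 recursive calls at each level.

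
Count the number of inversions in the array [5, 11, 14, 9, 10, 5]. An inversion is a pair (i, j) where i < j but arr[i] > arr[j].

Finding inversions in [5, 11, 14, 9, 10, 5]:

(1, 3): arr[1]=11 > arr[3]=9
(1, 4): arr[1]=11 > arr[4]=10
(1, 5): arr[1]=11 > arr[5]=5
(2, 3): arr[2]=14 > arr[3]=9
(2, 4): arr[2]=14 > arr[4]=10
(2, 5): arr[2]=14 > arr[5]=5
(3, 5): arr[3]=9 > arr[5]=5
(4, 5): arr[4]=10 > arr[5]=5

Total inversions: 8

The array has 8 inversion(s): (1,3), (1,4), (1,5), (2,3), (2,4), (2,5), (3,5), (4,5). Each pair (i,j) satisfies i < j and arr[i] > arr[j].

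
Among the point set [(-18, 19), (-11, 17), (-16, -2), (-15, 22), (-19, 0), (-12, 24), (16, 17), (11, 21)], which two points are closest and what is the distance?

Computing all pairwise distances among 8 points:

d((-18, 19), (-11, 17)) = 7.2801
d((-18, 19), (-16, -2)) = 21.095
d((-18, 19), (-15, 22)) = 4.2426
d((-18, 19), (-19, 0)) = 19.0263
d((-18, 19), (-12, 24)) = 7.8102
d((-18, 19), (16, 17)) = 34.0588
d((-18, 19), (11, 21)) = 29.0689
d((-11, 17), (-16, -2)) = 19.6469
d((-11, 17), (-15, 22)) = 6.4031
d((-11, 17), (-19, 0)) = 18.7883
d((-11, 17), (-12, 24)) = 7.0711
d((-11, 17), (16, 17)) = 27.0
d((-11, 17), (11, 21)) = 22.3607
d((-16, -2), (-15, 22)) = 24.0208
d((-16, -2), (-19, 0)) = 3.6056 <-- minimum
d((-16, -2), (-12, 24)) = 26.3059
d((-16, -2), (16, 17)) = 37.2156
d((-16, -2), (11, 21)) = 35.4683
d((-15, 22), (-19, 0)) = 22.3607
d((-15, 22), (-12, 24)) = 3.6056 <-- minimum
d((-15, 22), (16, 17)) = 31.4006
d((-15, 22), (11, 21)) = 26.0192
d((-19, 0), (-12, 24)) = 25.0
d((-19, 0), (16, 17)) = 38.9102
d((-19, 0), (11, 21)) = 36.6197
d((-12, 24), (16, 17)) = 28.8617
d((-12, 24), (11, 21)) = 23.1948
d((16, 17), (11, 21)) = 6.4031

Minimum distance: 3.6056 (tie among 2 pairs: (-16, -2) and (-19, 0); (-15, 22) and (-12, 24))

The minimum Euclidean distance is 3.6056. There is a tie: 2 pairs achieve this minimum — (-16, -2) and (-19, 0); (-15, 22) and (-12, 24). Any of these is a valid closest pair. For 8 points, brute-force pairwise comparison is shown above. For large n, the divide-and-conquer algorithm (sort by x, recurse on halves, check the dividing strip) achieves O(n log n).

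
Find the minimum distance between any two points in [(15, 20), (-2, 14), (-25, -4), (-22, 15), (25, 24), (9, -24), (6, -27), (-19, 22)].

Computing all pairwise distances among 8 points:

d((15, 20), (-2, 14)) = 18.0278
d((15, 20), (-25, -4)) = 46.6476
d((15, 20), (-22, 15)) = 37.3363
d((15, 20), (25, 24)) = 10.7703
d((15, 20), (9, -24)) = 44.4072
d((15, 20), (6, -27)) = 47.8539
d((15, 20), (-19, 22)) = 34.0588
d((-2, 14), (-25, -4)) = 29.2062
d((-2, 14), (-22, 15)) = 20.025
d((-2, 14), (25, 24)) = 28.7924
d((-2, 14), (9, -24)) = 39.5601
d((-2, 14), (6, -27)) = 41.7732
d((-2, 14), (-19, 22)) = 18.7883
d((-25, -4), (-22, 15)) = 19.2354
d((-25, -4), (25, 24)) = 57.3062
d((-25, -4), (9, -24)) = 39.4462
d((-25, -4), (6, -27)) = 38.6005
d((-25, -4), (-19, 22)) = 26.6833
d((-22, 15), (25, 24)) = 47.8539
d((-22, 15), (9, -24)) = 49.8197
d((-22, 15), (6, -27)) = 50.4777
d((-22, 15), (-19, 22)) = 7.6158
d((25, 24), (9, -24)) = 50.5964
d((25, 24), (6, -27)) = 54.4243
d((25, 24), (-19, 22)) = 44.0454
d((9, -24), (6, -27)) = 4.2426 <-- minimum
d((9, -24), (-19, 22)) = 53.8516
d((6, -27), (-19, 22)) = 55.0091

Closest pair: (9, -24) and (6, -27) with distance 4.2426

The closest pair is (9, -24) and (6, -27) with Euclidean distance 4.2426. For 8 points, brute-force pairwise comparison is shown above. For large n, the divide-and-conquer algorithm (sort by x, recurse on halves, check the dividing strip) achieves O(n log n).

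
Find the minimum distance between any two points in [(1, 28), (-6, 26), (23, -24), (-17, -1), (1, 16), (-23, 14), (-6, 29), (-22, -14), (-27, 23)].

Computing all pairwise distances among 9 points:

d((1, 28), (-6, 26)) = 7.2801
d((1, 28), (23, -24)) = 56.4624
d((1, 28), (-17, -1)) = 34.1321
d((1, 28), (1, 16)) = 12.0
d((1, 28), (-23, 14)) = 27.7849
d((1, 28), (-6, 29)) = 7.0711
d((1, 28), (-22, -14)) = 47.8853
d((1, 28), (-27, 23)) = 28.4429
d((-6, 26), (23, -24)) = 57.8014
d((-6, 26), (-17, -1)) = 29.1548
d((-6, 26), (1, 16)) = 12.2066
d((-6, 26), (-23, 14)) = 20.8087
d((-6, 26), (-6, 29)) = 3.0 <-- minimum
d((-6, 26), (-22, -14)) = 43.0813
d((-6, 26), (-27, 23)) = 21.2132
d((23, -24), (-17, -1)) = 46.1411
d((23, -24), (1, 16)) = 45.6508
d((23, -24), (-23, 14)) = 59.6657
d((23, -24), (-6, 29)) = 60.4152
d((23, -24), (-22, -14)) = 46.0977
d((23, -24), (-27, 23)) = 68.6222
d((-17, -1), (1, 16)) = 24.7588
d((-17, -1), (-23, 14)) = 16.1555
d((-17, -1), (-6, 29)) = 31.9531
d((-17, -1), (-22, -14)) = 13.9284
d((-17, -1), (-27, 23)) = 26.0
d((1, 16), (-23, 14)) = 24.0832
d((1, 16), (-6, 29)) = 14.7648
d((1, 16), (-22, -14)) = 37.8021
d((1, 16), (-27, 23)) = 28.8617
d((-23, 14), (-6, 29)) = 22.6716
d((-23, 14), (-22, -14)) = 28.0179
d((-23, 14), (-27, 23)) = 9.8489
d((-6, 29), (-22, -14)) = 45.8803
d((-6, 29), (-27, 23)) = 21.8403
d((-22, -14), (-27, 23)) = 37.3363

Closest pair: (-6, 26) and (-6, 29) with distance 3.0

The closest pair is (-6, 26) and (-6, 29) with Euclidean distance 3.0. For 9 points, brute-force pairwise comparison is shown above. For large n, the divide-and-conquer algorithm (sort by x, recurse on halves, check the dividing strip) achieves O(n log n).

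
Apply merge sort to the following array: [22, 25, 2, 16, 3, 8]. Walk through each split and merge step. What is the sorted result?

Merge sort trace:

Split: [22, 25, 2, 16, 3, 8] -> [22, 25, 2] and [16, 3, 8]
  Split: [22, 25, 2] -> [22] and [25, 2]
    Split: [25, 2] -> [25] and [2]
    Merge: [25] + [2] -> [2, 25]
  Merge: [22] + [2, 25] -> [2, 22, 25]
  Split: [16, 3, 8] -> [16] and [3, 8]
    Split: [3, 8] -> [3] and [8]
    Merge: [3] + [8] -> [3, 8]
  Merge: [16] + [3, 8] -> [3, 8, 16]
Merge: [2, 22, 25] + [3, 8, 16] -> [2, 3, 8, 16, 22, 25]

Final sorted array: [2, 3, 8, 16, 22, 25]

The merge sort proceeds by recursively splitting the array and merging sorted halves.
After all merges, the sorted array is [2, 3, 8, 16, 22, 25].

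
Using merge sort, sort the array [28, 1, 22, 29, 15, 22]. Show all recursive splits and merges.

Merge sort trace:

Split: [28, 1, 22, 29, 15, 22] -> [28, 1, 22] and [29, 15, 22]
  Split: [28, 1, 22] -> [28] and [1, 22]
    Split: [1, 22] -> [1] and [22]
    Merge: [1] + [22] -> [1, 22]
  Merge: [28] + [1, 22] -> [1, 22, 28]
  Split: [29, 15, 22] -> [29] and [15, 22]
    Split: [15, 22] -> [15] and [22]
    Merge: [15] + [22] -> [15, 22]
  Merge: [29] + [15, 22] -> [15, 22, 29]
Merge: [1, 22, 28] + [15, 22, 29] -> [1, 15, 22, 22, 28, 29]

Final sorted array: [1, 15, 22, 22, 28, 29]

The merge sort proceeds by recursively splitting the array and merging sorted halves.
After all merges, the sorted array is [1, 15, 22, 22, 28, 29].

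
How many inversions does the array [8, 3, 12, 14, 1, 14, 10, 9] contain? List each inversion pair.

Finding inversions in [8, 3, 12, 14, 1, 14, 10, 9]:

(0, 1): arr[0]=8 > arr[1]=3
(0, 4): arr[0]=8 > arr[4]=1
(1, 4): arr[1]=3 > arr[4]=1
(2, 4): arr[2]=12 > arr[4]=1
(2, 6): arr[2]=12 > arr[6]=10
(2, 7): arr[2]=12 > arr[7]=9
(3, 4): arr[3]=14 > arr[4]=1
(3, 6): arr[3]=14 > arr[6]=10
(3, 7): arr[3]=14 > arr[7]=9
(5, 6): arr[5]=14 > arr[6]=10
(5, 7): arr[5]=14 > arr[7]=9
(6, 7): arr[6]=10 > arr[7]=9

Total inversions: 12

The array has 12 inversion(s): (0,1), (0,4), (1,4), (2,4), (2,6), (2,7), (3,4), (3,6), (3,7), (5,6), (5,7), (6,7). Each pair (i,j) satisfies i < j and arr[i] > arr[j].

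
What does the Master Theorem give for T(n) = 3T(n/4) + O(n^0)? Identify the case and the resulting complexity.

Master Theorem for T(n) = 3T(n/4) + O(n^0):

a = 3, b = 4, c = 0
log_b(a) = log_4(3) = 0.7925

Case 1: c = 0 < log_4(3) = 0.7925
T(n) = O(n^(log_4 3))

For T(n) = 3T(n/4) + O(n^0): log_4(3) = 0.7925. This is Case 1 of the Master Theorem (c < log_b(a), work dominated by leaves), giving O(n^(log_4 3)).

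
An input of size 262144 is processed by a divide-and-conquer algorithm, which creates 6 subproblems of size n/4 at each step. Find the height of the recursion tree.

For divide and conquer with division factor 4:

Problem sizes at each level:
Level 0: 262144
Level 1: 65536
Level 2: 16384
Level 3: 4096
Level 4: 1024
Level 5: 256
Level 6: 64
Level 7: 16
Level 8: 4
Level 9: 1

The root is level 0 and the size-1 base case is level 9 (the tree spans levels 0 through 9, i.e. 10 levels counting the root), so the depth is the number of divisions: log_4(262144) = 9

The recursion tree depth is log_4(262144) = 9. At each level, the problem size is divided by 4, so it takes 9 divisions to reduce to a base case of size 1. The algorithm makes 6 recursive calls at each level.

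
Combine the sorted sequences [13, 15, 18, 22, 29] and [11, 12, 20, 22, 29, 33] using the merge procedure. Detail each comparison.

Merging process:

Compare 13 vs 11: take 11 from right. Merged: [11]
Compare 13 vs 12: take 12 from right. Merged: [11, 12]
Compare 13 vs 20: take 13 from left. Merged: [11, 12, 13]
Compare 15 vs 20: take 15 from left. Merged: [11, 12, 13, 15]
Compare 18 vs 20: take 18 from left. Merged: [11, 12, 13, 15, 18]
Compare 22 vs 20: take 20 from right. Merged: [11, 12, 13, 15, 18, 20]
Compare 22 vs 22: take 22 from left. Merged: [11, 12, 13, 15, 18, 20, 22]
Compare 29 vs 22: take 22 from right. Merged: [11, 12, 13, 15, 18, 20, 22, 22]
Compare 29 vs 29: take 29 from left. Merged: [11, 12, 13, 15, 18, 20, 22, 22, 29]
Append remaining from right: [29, 33]. Merged: [11, 12, 13, 15, 18, 20, 22, 22, 29, 29, 33]

Final merged array: [11, 12, 13, 15, 18, 20, 22, 22, 29, 29, 33]
Total comparisons: 9

The merged array is [11, 12, 13, 15, 18, 20, 22, 22, 29, 29, 33], requiring 9 comparisons. The merge step runs in O(n) time where n is the total number of elements.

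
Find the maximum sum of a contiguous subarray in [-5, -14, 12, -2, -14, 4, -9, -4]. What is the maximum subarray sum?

Using Kadane's algorithm on [-5, -14, 12, -2, -14, 4, -9, -4]:

Scanning through the array:
Position 1 (value -14): max_ending_here = -14, max_so_far = -5
Position 2 (value 12): max_ending_here = 12, max_so_far = 12
Position 3 (value -2): max_ending_here = 10, max_so_far = 12
Position 4 (value -14): max_ending_here = -4, max_so_far = 12
Position 5 (value 4): max_ending_here = 4, max_so_far = 12
Position 6 (value -9): max_ending_here = -5, max_so_far = 12
Position 7 (value -4): max_ending_here = -4, max_so_far = 12

Maximum subarray: [12]
Maximum sum: 12

The maximum subarray is [12] with sum 12. This subarray runs from index 2 to index 2.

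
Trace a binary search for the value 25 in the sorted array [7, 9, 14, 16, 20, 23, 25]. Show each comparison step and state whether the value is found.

Binary search for 25 in [7, 9, 14, 16, 20, 23, 25]:

lo=0, hi=6, mid=3, arr[mid]=16 -> 16 < 25, search right half
lo=4, hi=6, mid=5, arr[mid]=23 -> 23 < 25, search right half
lo=6, hi=6, mid=6, arr[mid]=25 -> Found target at index 6!

Binary search finds 25 at index 6 after 3 comparisons. The search repeatedly halves the search space by comparing with the middle element.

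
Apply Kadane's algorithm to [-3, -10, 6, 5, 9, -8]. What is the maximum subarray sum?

Using Kadane's algorithm on [-3, -10, 6, 5, 9, -8]:

Scanning through the array:
Position 1 (value -10): max_ending_here = -10, max_so_far = -3
Position 2 (value 6): max_ending_here = 6, max_so_far = 6
Position 3 (value 5): max_ending_here = 11, max_so_far = 11
Position 4 (value 9): max_ending_here = 20, max_so_far = 20
Position 5 (value -8): max_ending_here = 12, max_so_far = 20

Maximum subarray: [6, 5, 9]
Maximum sum: 20

The maximum subarray is [6, 5, 9] with sum 20. This subarray runs from index 2 to index 4.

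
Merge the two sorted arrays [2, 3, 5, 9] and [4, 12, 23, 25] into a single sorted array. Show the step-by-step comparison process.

Merging process:

Compare 2 vs 4: take 2 from left. Merged: [2]
Compare 3 vs 4: take 3 from left. Merged: [2, 3]
Compare 5 vs 4: take 4 from right. Merged: [2, 3, 4]
Compare 5 vs 12: take 5 from left. Merged: [2, 3, 4, 5]
Compare 9 vs 12: take 9 from left. Merged: [2, 3, 4, 5, 9]
Append remaining from right: [12, 23, 25]. Merged: [2, 3, 4, 5, 9, 12, 23, 25]

Final merged array: [2, 3, 4, 5, 9, 12, 23, 25]
Total comparisons: 5

The merged array is [2, 3, 4, 5, 9, 12, 23, 25], requiring 5 comparisons. The merge step runs in O(n) time where n is the total number of elements.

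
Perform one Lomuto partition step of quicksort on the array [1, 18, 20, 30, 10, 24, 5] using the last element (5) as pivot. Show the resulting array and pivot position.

Lomuto partition with pivot = 5:

Initial array: [1, 18, 20, 30, 10, 24, 5]

arr[0]=1 <= 5: swap with position 0, array becomes [1, 18, 20, 30, 10, 24, 5]
arr[1]=18 > 5: no swap
arr[2]=20 > 5: no swap
arr[3]=30 > 5: no swap
arr[4]=10 > 5: no swap
arr[5]=24 > 5: no swap

Place pivot at position 1: [1, 5, 20, 30, 10, 24, 18]
Pivot position: 1

After partitioning with pivot 5, the array becomes [1, 5, 20, 30, 10, 24, 18]. The pivot is placed at index 1. All elements to the left of the pivot are <= 5, and all elements to the right are > 5.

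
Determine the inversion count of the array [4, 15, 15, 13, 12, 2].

Finding inversions in [4, 15, 15, 13, 12, 2]:

(0, 5): arr[0]=4 > arr[5]=2
(1, 3): arr[1]=15 > arr[3]=13
(1, 4): arr[1]=15 > arr[4]=12
(1, 5): arr[1]=15 > arr[5]=2
(2, 3): arr[2]=15 > arr[3]=13
(2, 4): arr[2]=15 > arr[4]=12
(2, 5): arr[2]=15 > arr[5]=2
(3, 4): arr[3]=13 > arr[4]=12
(3, 5): arr[3]=13 > arr[5]=2
(4, 5): arr[4]=12 > arr[5]=2

Total inversions: 10

The array has 10 inversion(s): (0,5), (1,3), (1,4), (1,5), (2,3), (2,4), (2,5), (3,4), (3,5), (4,5). Each pair (i,j) satisfies i < j and arr[i] > arr[j].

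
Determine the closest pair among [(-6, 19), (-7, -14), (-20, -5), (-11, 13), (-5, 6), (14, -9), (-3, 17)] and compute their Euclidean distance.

Computing all pairwise distances among 7 points:

d((-6, 19), (-7, -14)) = 33.0151
d((-6, 19), (-20, -5)) = 27.7849
d((-6, 19), (-11, 13)) = 7.8102
d((-6, 19), (-5, 6)) = 13.0384
d((-6, 19), (14, -9)) = 34.4093
d((-6, 19), (-3, 17)) = 3.6056 <-- minimum
d((-7, -14), (-20, -5)) = 15.8114
d((-7, -14), (-11, 13)) = 27.2947
d((-7, -14), (-5, 6)) = 20.0998
d((-7, -14), (14, -9)) = 21.587
d((-7, -14), (-3, 17)) = 31.257
d((-20, -5), (-11, 13)) = 20.1246
d((-20, -5), (-5, 6)) = 18.6011
d((-20, -5), (14, -9)) = 34.2345
d((-20, -5), (-3, 17)) = 27.8029
d((-11, 13), (-5, 6)) = 9.2195
d((-11, 13), (14, -9)) = 33.3017
d((-11, 13), (-3, 17)) = 8.9443
d((-5, 6), (14, -9)) = 24.2074
d((-5, 6), (-3, 17)) = 11.1803
d((14, -9), (-3, 17)) = 31.0644

Closest pair: (-6, 19) and (-3, 17) with distance 3.6056

The closest pair is (-6, 19) and (-3, 17) with Euclidean distance 3.6056. For 7 points, brute-force pairwise comparison is shown above. For large n, the divide-and-conquer algorithm (sort by x, recurse on halves, check the dividing strip) achieves O(n log n).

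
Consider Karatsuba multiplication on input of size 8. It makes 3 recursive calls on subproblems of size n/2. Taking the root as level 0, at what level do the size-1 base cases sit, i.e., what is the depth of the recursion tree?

For divide and conquer with division factor 2:

Problem sizes at each level:
Level 0: 8
Level 1: 4
Level 2: 2
Level 3: 1

The root is level 0 and the size-1 base case is level 3 (the tree spans levels 0 through 3, i.e. 4 levels counting the root), so the depth is the number of divisions: log_2(8) = 3

The recursion tree depth is log_2(8) = 3. At each level, the problem size is divided by 2, so it takes 3 divisions to reduce to a base case of size 1. The algorithm makes 3 recursive calls at each level.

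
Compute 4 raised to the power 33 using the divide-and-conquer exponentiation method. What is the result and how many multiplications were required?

Computing 4^33 by squaring (build up from 4^1; each line after the first costs one multiplication):

4^1 = 4
4^2 = (4^1)^2 = 4^2 = 16
4^4 = (4^2)^2 = 16^2 = 256
4^8 = (4^4)^2 = 256^2 = 65536
4^16 = (4^8)^2 = 65536^2 = 4294967296
4^32 = (4^16)^2 = 4294967296^2 = 18446744073709551616
4^33 = 4 * 4^32 = 4 * 18446744073709551616 = 73786976294838206464

Result: 73786976294838206464
Multiplications needed: 6 (6 lines after 4^1)

4^33 = 73786976294838206464. Using exponentiation by squaring, this requires 6 multiplications. The key idea: if the exponent is even, square the half-power; if odd, multiply by the base once.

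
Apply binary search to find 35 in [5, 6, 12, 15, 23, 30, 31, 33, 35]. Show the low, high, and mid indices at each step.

Binary search for 35 in [5, 6, 12, 15, 23, 30, 31, 33, 35]:

lo=0, hi=8, mid=4, arr[mid]=23 -> 23 < 35, search right half
lo=5, hi=8, mid=6, arr[mid]=31 -> 31 < 35, search right half
lo=7, hi=8, mid=7, arr[mid]=33 -> 33 < 35, search right half
lo=8, hi=8, mid=8, arr[mid]=35 -> Found target at index 8!

Binary search finds 35 at index 8 after 4 comparisons. The search repeatedly halves the search space by comparing with the middle element.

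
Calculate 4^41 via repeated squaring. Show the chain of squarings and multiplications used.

Computing 4^41 by squaring (build up from 4^1; each line after the first costs one multiplication):

4^1 = 4
4^2 = (4^1)^2 = 4^2 = 16
4^4 = (4^2)^2 = 16^2 = 256
4^5 = 4 * 4^4 = 4 * 256 = 1024
4^10 = (4^5)^2 = 1024^2 = 1048576
4^20 = (4^10)^2 = 1048576^2 = 1099511627776
4^40 = (4^20)^2 = 1099511627776^2 = 1208925819614629174706176
4^41 = 4 * 4^40 = 4 * 1208925819614629174706176 = 4835703278458516698824704

Result: 4835703278458516698824704
Multiplications needed: 7 (7 lines after 4^1)

4^41 = 4835703278458516698824704. Using exponentiation by squaring, this requires 7 multiplications. The key idea: if the exponent is even, square the half-power; if odd, multiply by the base once.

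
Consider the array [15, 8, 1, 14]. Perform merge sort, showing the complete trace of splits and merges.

Merge sort trace:

Split: [15, 8, 1, 14] -> [15, 8] and [1, 14]
  Split: [15, 8] -> [15] and [8]
  Merge: [15] + [8] -> [8, 15]
  Split: [1, 14] -> [1] and [14]
  Merge: [1] + [14] -> [1, 14]
Merge: [8, 15] + [1, 14] -> [1, 8, 14, 15]

Final sorted array: [1, 8, 14, 15]

The merge sort proceeds by recursively splitting the array and merging sorted halves.
After all merges, the sorted array is [1, 8, 14, 15].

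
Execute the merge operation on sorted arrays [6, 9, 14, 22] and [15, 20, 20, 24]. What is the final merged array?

Merging process:

Compare 6 vs 15: take 6 from left. Merged: [6]
Compare 9 vs 15: take 9 from left. Merged: [6, 9]
Compare 14 vs 15: take 14 from left. Merged: [6, 9, 14]
Compare 22 vs 15: take 15 from right. Merged: [6, 9, 14, 15]
Compare 22 vs 20: take 20 from right. Merged: [6, 9, 14, 15, 20]
Compare 22 vs 20: take 20 from right. Merged: [6, 9, 14, 15, 20, 20]
Compare 22 vs 24: take 22 from left. Merged: [6, 9, 14, 15, 20, 20, 22]
Append remaining from right: [24]. Merged: [6, 9, 14, 15, 20, 20, 22, 24]

Final merged array: [6, 9, 14, 15, 20, 20, 22, 24]
Total comparisons: 7

The merged array is [6, 9, 14, 15, 20, 20, 22, 24], requiring 7 comparisons. The merge step runs in O(n) time where n is the total number of elements.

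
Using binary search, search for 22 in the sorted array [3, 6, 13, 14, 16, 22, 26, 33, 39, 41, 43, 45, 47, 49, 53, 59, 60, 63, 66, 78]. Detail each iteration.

Binary search for 22 in [3, 6, 13, 14, 16, 22, 26, 33, 39, 41, 43, 45, 47, 49, 53, 59, 60, 63, 66, 78]:

lo=0, hi=19, mid=9, arr[mid]=41 -> 41 > 22, search left half
lo=0, hi=8, mid=4, arr[mid]=16 -> 16 < 22, search right half
lo=5, hi=8, mid=6, arr[mid]=26 -> 26 > 22, search left half
lo=5, hi=5, mid=5, arr[mid]=22 -> Found target at index 5!

Binary search finds 22 at index 5 after 4 comparisons. The search repeatedly halves the search space by comparing with the middle element.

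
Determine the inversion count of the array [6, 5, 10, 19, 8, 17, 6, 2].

Finding inversions in [6, 5, 10, 19, 8, 17, 6, 2]:

(0, 1): arr[0]=6 > arr[1]=5
(0, 7): arr[0]=6 > arr[7]=2
(1, 7): arr[1]=5 > arr[7]=2
(2, 4): arr[2]=10 > arr[4]=8
(2, 6): arr[2]=10 > arr[6]=6
(2, 7): arr[2]=10 > arr[7]=2
(3, 4): arr[3]=19 > arr[4]=8
(3, 5): arr[3]=19 > arr[5]=17
(3, 6): arr[3]=19 > arr[6]=6
(3, 7): arr[3]=19 > arr[7]=2
(4, 6): arr[4]=8 > arr[6]=6
(4, 7): arr[4]=8 > arr[7]=2
(5, 6): arr[5]=17 > arr[6]=6
(5, 7): arr[5]=17 > arr[7]=2
(6, 7): arr[6]=6 > arr[7]=2

Total inversions: 15

The array has 15 inversion(s): (0,1), (0,7), (1,7), (2,4), (2,6), (2,7), (3,4), (3,5), (3,6), (3,7), (4,6), (4,7), (5,6), (5,7), (6,7). Each pair (i,j) satisfies i < j and arr[i] > arr[j].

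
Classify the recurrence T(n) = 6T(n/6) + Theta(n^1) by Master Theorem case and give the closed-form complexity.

Master Theorem for T(n) = 6T(n/6) + O(n^1):

a = 6, b = 6, c = 1
log_b(a) = log_6(6) = 1.0000

Case 2: c = 1 = log_6(6) = 1.0000
T(n) = O(n^1 log n) = O(n log n)

For T(n) = 6T(n/6) + O(n^1): log_6(6) = 1.0000. This is Case 2 of the Master Theorem (c = log_b(a), equal work at all levels), giving O(n log n).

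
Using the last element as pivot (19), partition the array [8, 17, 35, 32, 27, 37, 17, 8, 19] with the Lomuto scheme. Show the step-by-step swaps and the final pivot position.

Lomuto partition with pivot = 19:

Initial array: [8, 17, 35, 32, 27, 37, 17, 8, 19]

arr[0]=8 <= 19: swap with position 0, array becomes [8, 17, 35, 32, 27, 37, 17, 8, 19]
arr[1]=17 <= 19: swap with position 1, array becomes [8, 17, 35, 32, 27, 37, 17, 8, 19]
arr[2]=35 > 19: no swap
arr[3]=32 > 19: no swap
arr[4]=27 > 19: no swap
arr[5]=37 > 19: no swap
arr[6]=17 <= 19: swap with position 2, array becomes [8, 17, 17, 32, 27, 37, 35, 8, 19]
arr[7]=8 <= 19: swap with position 3, array becomes [8, 17, 17, 8, 27, 37, 35, 32, 19]

Place pivot at position 4: [8, 17, 17, 8, 19, 37, 35, 32, 27]
Pivot position: 4

After partitioning with pivot 19, the array becomes [8, 17, 17, 8, 19, 37, 35, 32, 27]. The pivot is placed at index 4. All elements to the left of the pivot are <= 19, and all elements to the right are > 19.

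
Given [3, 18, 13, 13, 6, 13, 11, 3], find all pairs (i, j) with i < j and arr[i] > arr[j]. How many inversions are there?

Finding inversions in [3, 18, 13, 13, 6, 13, 11, 3]:

(1, 2): arr[1]=18 > arr[2]=13
(1, 3): arr[1]=18 > arr[3]=13
(1, 4): arr[1]=18 > arr[4]=6
(1, 5): arr[1]=18 > arr[5]=13
(1, 6): arr[1]=18 > arr[6]=11
(1, 7): arr[1]=18 > arr[7]=3
(2, 4): arr[2]=13 > arr[4]=6
(2, 6): arr[2]=13 > arr[6]=11
(2, 7): arr[2]=13 > arr[7]=3
(3, 4): arr[3]=13 > arr[4]=6
(3, 6): arr[3]=13 > arr[6]=11
(3, 7): arr[3]=13 > arr[7]=3
(4, 7): arr[4]=6 > arr[7]=3
(5, 6): arr[5]=13 > arr[6]=11
(5, 7): arr[5]=13 > arr[7]=3
(6, 7): arr[6]=11 > arr[7]=3

Total inversions: 16

The array has 16 inversion(s): (1,2), (1,3), (1,4), (1,5), (1,6), (1,7), (2,4), (2,6), (2,7), (3,4), (3,6), (3,7), (4,7), (5,6), (5,7), (6,7). Each pair (i,j) satisfies i < j and arr[i] > arr[j].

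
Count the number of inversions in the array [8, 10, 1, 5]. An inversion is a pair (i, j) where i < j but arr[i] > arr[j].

Finding inversions in [8, 10, 1, 5]:

(0, 2): arr[0]=8 > arr[2]=1
(0, 3): arr[0]=8 > arr[3]=5
(1, 2): arr[1]=10 > arr[2]=1
(1, 3): arr[1]=10 > arr[3]=5

Total inversions: 4

The array has 4 inversion(s): (0,2), (0,3), (1,2), (1,3). Each pair (i,j) satisfies i < j and arr[i] > arr[j].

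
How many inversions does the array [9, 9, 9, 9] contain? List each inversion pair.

Finding inversions in [9, 9, 9, 9]:


Total inversions: 0

The array has 0 inversions. It is already sorted.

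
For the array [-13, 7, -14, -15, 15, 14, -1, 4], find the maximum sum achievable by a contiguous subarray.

Using Kadane's algorithm on [-13, 7, -14, -15, 15, 14, -1, 4]:

Scanning through the array:
Position 1 (value 7): max_ending_here = 7, max_so_far = 7
Position 2 (value -14): max_ending_here = -7, max_so_far = 7
Position 3 (value -15): max_ending_here = -15, max_so_far = 7
Position 4 (value 15): max_ending_here = 15, max_so_far = 15
Position 5 (value 14): max_ending_here = 29, max_so_far = 29
Position 6 (value -1): max_ending_here = 28, max_so_far = 29
Position 7 (value 4): max_ending_here = 32, max_so_far = 32

Maximum subarray: [15, 14, -1, 4]
Maximum sum: 32

The maximum subarray is [15, 14, -1, 4] with sum 32. This subarray runs from index 4 to index 7.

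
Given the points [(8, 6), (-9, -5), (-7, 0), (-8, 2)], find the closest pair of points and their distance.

Computing all pairwise distances among 4 points:

d((8, 6), (-9, -5)) = 20.2485
d((8, 6), (-7, 0)) = 16.1555
d((8, 6), (-8, 2)) = 16.4924
d((-9, -5), (-7, 0)) = 5.3852
d((-9, -5), (-8, 2)) = 7.0711
d((-7, 0), (-8, 2)) = 2.2361 <-- minimum

Closest pair: (-7, 0) and (-8, 2) with distance 2.2361

The closest pair is (-7, 0) and (-8, 2) with Euclidean distance 2.2361. For 4 points, brute-force pairwise comparison is shown above. For large n, the divide-and-conquer algorithm (sort by x, recurse on halves, check the dividing strip) achieves O(n log n).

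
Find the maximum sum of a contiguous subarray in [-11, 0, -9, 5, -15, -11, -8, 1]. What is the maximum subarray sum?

Using Kadane's algorithm on [-11, 0, -9, 5, -15, -11, -8, 1]:

Scanning through the array:
Position 1 (value 0): max_ending_here = 0, max_so_far = 0
Position 2 (value -9): max_ending_here = -9, max_so_far = 0
Position 3 (value 5): max_ending_here = 5, max_so_far = 5
Position 4 (value -15): max_ending_here = -10, max_so_far = 5
Position 5 (value -11): max_ending_here = -11, max_so_far = 5
Position 6 (value -8): max_ending_here = -8, max_so_far = 5
Position 7 (value 1): max_ending_here = 1, max_so_far = 5

Maximum subarray: [5]
Maximum sum: 5

The maximum subarray is [5] with sum 5. This subarray runs from index 3 to index 3.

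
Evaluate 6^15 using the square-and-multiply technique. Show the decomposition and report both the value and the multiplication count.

Computing 6^15 by squaring (build up from 6^1; each line after the first costs one multiplication):

6^1 = 6
6^2 = (6^1)^2 = 6^2 = 36
6^3 = 6 * 6^2 = 6 * 36 = 216
6^6 = (6^3)^2 = 216^2 = 46656
6^7 = 6 * 6^6 = 6 * 46656 = 279936
6^14 = (6^7)^2 = 279936^2 = 78364164096
6^15 = 6 * 6^14 = 6 * 78364164096 = 470184984576

Result: 470184984576
Multiplications needed: 6 (6 lines after 6^1)

6^15 = 470184984576. Using exponentiation by squaring, this requires 6 multiplications. The key idea: if the exponent is even, square the half-power; if odd, multiply by the base once.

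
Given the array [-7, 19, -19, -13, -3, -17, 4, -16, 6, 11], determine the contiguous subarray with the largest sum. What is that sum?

Using Kadane's algorithm on [-7, 19, -19, -13, -3, -17, 4, -16, 6, 11]:

Scanning through the array:
Position 1 (value 19): max_ending_here = 19, max_so_far = 19
Position 2 (value -19): max_ending_here = 0, max_so_far = 19
Position 3 (value -13): max_ending_here = -13, max_so_far = 19
Position 4 (value -3): max_ending_here = -3, max_so_far = 19
Position 5 (value -17): max_ending_here = -17, max_so_far = 19
Position 6 (value 4): max_ending_here = 4, max_so_far = 19
Position 7 (value -16): max_ending_here = -12, max_so_far = 19
Position 8 (value 6): max_ending_here = 6, max_so_far = 19
Position 9 (value 11): max_ending_here = 17, max_so_far = 19

Maximum subarray: [19]
Maximum sum: 19

The maximum subarray is [19] with sum 19. This subarray runs from index 1 to index 1.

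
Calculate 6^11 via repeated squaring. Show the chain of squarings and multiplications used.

Computing 6^11 by squaring (build up from 6^1; each line after the first costs one multiplication):

6^1 = 6
6^2 = (6^1)^2 = 6^2 = 36
6^4 = (6^2)^2 = 36^2 = 1296
6^5 = 6 * 6^4 = 6 * 1296 = 7776
6^10 = (6^5)^2 = 7776^2 = 60466176
6^11 = 6 * 6^10 = 6 * 60466176 = 362797056

Result: 362797056
Multiplications needed: 5 (5 lines after 6^1)

6^11 = 362797056. Using exponentiation by squaring, this requires 5 multiplications. The key idea: if the exponent is even, square the half-power; if odd, multiply by the base once.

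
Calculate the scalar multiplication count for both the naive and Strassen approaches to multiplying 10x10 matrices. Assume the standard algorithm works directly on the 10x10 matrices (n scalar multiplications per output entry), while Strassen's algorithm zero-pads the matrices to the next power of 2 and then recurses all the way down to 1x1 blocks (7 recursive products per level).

Matrix multiplication for 10x10 matrices:

Strassen's algorithm requires power-of-2 dimensions. Pad 10x10 to 16x16 (next power of 2).

Standard algorithm: 10^3 = 1000 multiplications
Strassen's algorithm: 7^(log2(16)) = 7^4 = 2401 multiplications
Difference: 1000 - 2401 = -1401 (Strassen uses MORE here due to padding overhead — for small or just-over-power-of-2 n, padding can outweigh the per-level savings)

Standard: 1000 multiplications (10^3). Strassen: 2401 multiplications (7^4, after padding to 16x16). Strassen reduces 8 recursive multiplications to 7 at each level.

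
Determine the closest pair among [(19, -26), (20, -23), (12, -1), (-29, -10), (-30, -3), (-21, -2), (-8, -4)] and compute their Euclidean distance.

Computing all pairwise distances among 7 points:

d((19, -26), (20, -23)) = 3.1623 <-- minimum
d((19, -26), (12, -1)) = 25.9615
d((19, -26), (-29, -10)) = 50.5964
d((19, -26), (-30, -3)) = 54.1295
d((19, -26), (-21, -2)) = 46.6476
d((19, -26), (-8, -4)) = 34.8281
d((20, -23), (12, -1)) = 23.4094
d((20, -23), (-29, -10)) = 50.6952
d((20, -23), (-30, -3)) = 53.8516
d((20, -23), (-21, -2)) = 46.0652
d((20, -23), (-8, -4)) = 33.8378
d((12, -1), (-29, -10)) = 41.9762
d((12, -1), (-30, -3)) = 42.0476
d((12, -1), (-21, -2)) = 33.0151
d((12, -1), (-8, -4)) = 20.2237
d((-29, -10), (-30, -3)) = 7.0711
d((-29, -10), (-21, -2)) = 11.3137
d((-29, -10), (-8, -4)) = 21.8403
d((-30, -3), (-21, -2)) = 9.0554
d((-30, -3), (-8, -4)) = 22.0227
d((-21, -2), (-8, -4)) = 13.1529

Closest pair: (19, -26) and (20, -23) with distance 3.1623

The closest pair is (19, -26) and (20, -23) with Euclidean distance 3.1623. For 7 points, brute-force pairwise comparison is shown above. For large n, the divide-and-conquer algorithm (sort by x, recurse on halves, check the dividing strip) achieves O(n log n).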